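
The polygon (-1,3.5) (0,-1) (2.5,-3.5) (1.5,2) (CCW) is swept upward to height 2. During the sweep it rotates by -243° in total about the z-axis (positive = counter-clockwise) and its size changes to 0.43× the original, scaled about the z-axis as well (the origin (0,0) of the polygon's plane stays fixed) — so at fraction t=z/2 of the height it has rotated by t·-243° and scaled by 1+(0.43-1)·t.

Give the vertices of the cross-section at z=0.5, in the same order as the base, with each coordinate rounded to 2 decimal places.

Cross-section at z=0.5: (2.20,2.21) (-0.75,-0.42) (-1.57,-3.34) (2.12,-0.28)

t = z/height = 0.5/2 = 0.25
s = 1 + (scale-1)·z/height = 1 + (0.43-1)·0.5/2 = 0.857500
θ = twist·z/height = -243°·0.5/2 = -60.7500° = -1.060288 rad
cos θ = 0.488621, sin θ = -0.872496 (intermediates below are computed at full precision and shown rounded to 5 d.p.)
v1: (-1,3.5) → rotate → (2.56511,2.58267) → ×s → (2.19959,2.21464) → (2.20,2.21)
v2: (0,-1) → rotate → (-0.87250,-0.48862) → ×s → (-0.74817,-0.41899) → (-0.75,-0.42)
v3: (2.5,-3.5) → rotate → (-1.83218,-3.89141) → ×s → (-1.57110,-3.33689) → (-1.57,-3.34)
v4: (1.5,2) → rotate → (2.47792,-0.33150) → ×s → (2.12482,-0.28426) → (2.12,-0.28)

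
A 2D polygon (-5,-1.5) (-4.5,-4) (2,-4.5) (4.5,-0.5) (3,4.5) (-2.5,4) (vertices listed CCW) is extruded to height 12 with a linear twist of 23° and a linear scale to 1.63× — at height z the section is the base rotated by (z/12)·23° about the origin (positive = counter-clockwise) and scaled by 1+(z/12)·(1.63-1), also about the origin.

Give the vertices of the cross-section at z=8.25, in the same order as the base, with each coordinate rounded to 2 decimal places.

t = z/height = 8.25/12 = 0.6875
s = 1 + (scale-1)·z/height = 1 + (1.63-1)·8.25/12 = 1.433125
θ = twist·z/height = 23°·8.25/12 = 15.8125° = 0.275980 rad
cos θ = 0.962159, sin θ = 0.272490 (intermediates below are computed at full precision and shown rounded to 5 d.p.)
v1: (-5,-1.5) → rotate → (-4.40206,-2.80569) → ×s → (-6.30870,-4.02090) → (-6.31,-4.02)
v2: (-4.5,-4) → rotate → (-3.23975,-5.07484) → ×s → (-4.64297,-7.27288) → (-4.64,-7.27)
v3: (2,-4.5) → rotate → (3.15052,-3.78473) → ×s → (4.51509,-5.42400) → (4.52,-5.42)
v4: (4.5,-0.5) → rotate → (4.46596,0.74513) → ×s → (6.40028,1.06786) → (6.40,1.07)
v5: (3,4.5) → rotate → (1.66027,5.14718) → ×s → (2.37937,7.37656) → (2.38,7.38)
v6: (-2.5,4) → rotate → (-3.49536,3.16741) → ×s → (-5.00928,4.53929) → (-5.01,4.54)

Cross-section at z=8.25: (-6.31,-4.02) (-4.64,-7.27) (4.52,-5.42) (6.40,1.07) (2.38,7.38) (-5.01,4.54)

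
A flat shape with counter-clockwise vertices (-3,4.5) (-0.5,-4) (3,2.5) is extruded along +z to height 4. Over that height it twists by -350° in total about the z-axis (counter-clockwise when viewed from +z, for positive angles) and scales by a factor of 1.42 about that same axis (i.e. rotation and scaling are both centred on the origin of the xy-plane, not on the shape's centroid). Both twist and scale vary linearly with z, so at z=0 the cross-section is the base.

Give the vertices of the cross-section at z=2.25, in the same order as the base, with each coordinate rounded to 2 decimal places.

Cross-section at z=2.25: (1.93,-6.40) (2.03,4.55) (-4.45,-1.88)

t = z/height = 2.25/4 = 0.5625
s = 1 + (scale-1)·z/height = 1 + (1.42-1)·2.25/4 = 1.236250
θ = twist·z/height = -350°·2.25/4 = -196.8750° = -3.436117 rad
cos θ = -0.956940, sin θ = 0.290285 (intermediates below are computed at full precision and shown rounded to 5 d.p.)
v1: (-3,4.5) → rotate → (1.56454,-5.17709) → ×s → (1.93416,-6.40017) → (1.93,-6.40)
v2: (-0.5,-4) → rotate → (1.63961,3.68262) → ×s → (2.02697,4.55264) → (2.03,4.55)
v3: (3,2.5) → rotate → (-3.59653,-1.52150) → ×s → (-4.44621,-1.88095) → (-4.45,-1.88)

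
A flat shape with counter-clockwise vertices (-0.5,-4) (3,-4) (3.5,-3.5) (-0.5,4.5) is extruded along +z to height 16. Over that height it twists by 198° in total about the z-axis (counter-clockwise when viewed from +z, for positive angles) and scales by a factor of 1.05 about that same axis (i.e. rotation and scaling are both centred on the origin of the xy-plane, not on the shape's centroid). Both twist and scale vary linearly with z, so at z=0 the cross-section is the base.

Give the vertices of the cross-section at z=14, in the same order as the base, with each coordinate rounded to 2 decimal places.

t = z/height = 14/16 = 0.875
s = 1 + (scale-1)·z/height = 1 + (1.05-1)·14/16 = 1.043750
θ = twist·z/height = 198°·14/16 = 173.2500° = 3.023783 rad
cos θ = -0.993068, sin θ = 0.117537 (intermediates below are computed at full precision and shown rounded to 5 d.p.)
v1: (-0.5,-4) → rotate → (0.96668,3.91351) → ×s → (1.00898,4.08472) → (1.01,4.08)
v2: (3,-4) → rotate → (-2.50906,4.32489) → ×s → (-2.61883,4.51410) → (-2.62,4.51)
v3: (3.5,-3.5) → rotate → (-3.06436,3.88712) → ×s → (-3.19842,4.05718) → (-3.20,4.06)
v4: (-0.5,4.5) → rotate → (-0.03238,-4.52758) → ×s → (-0.03380,-4.72566) → (-0.03,-4.73)

Cross-section at z=14: (1.01,4.08) (-2.62,4.51) (-3.20,4.06) (-0.03,-4.73)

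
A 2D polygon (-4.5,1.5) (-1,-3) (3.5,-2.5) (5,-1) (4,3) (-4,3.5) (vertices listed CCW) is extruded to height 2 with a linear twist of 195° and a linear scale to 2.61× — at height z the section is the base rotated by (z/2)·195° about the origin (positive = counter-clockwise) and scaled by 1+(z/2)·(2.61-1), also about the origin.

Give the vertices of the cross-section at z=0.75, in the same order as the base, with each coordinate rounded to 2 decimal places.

t = z/height = 0.75/2 = 0.375
s = 1 + (scale-1)·z/height = 1 + (2.61-1)·0.75/2 = 1.603750
θ = twist·z/height = 195°·0.75/2 = 73.1250° = 1.276272 rad
cos θ = 0.290285, sin θ = 0.956940 (intermediates below are computed at full precision and shown rounded to 5 d.p.)
v1: (-4.5,1.5) → rotate → (-2.74169,-3.87080) → ×s → (-4.39699,-6.20780) → (-4.40,-6.21)
v2: (-1,-3) → rotate → (2.58054,-1.82779) → ×s → (4.13854,-2.93133) → (4.14,-2.93)
v3: (3.5,-2.5) → rotate → (3.40835,2.62358) → ×s → (5.46614,4.20757) → (5.47,4.21)
v4: (5,-1) → rotate → (2.40836,4.49442) → ×s → (3.86241,7.20792) → (3.86,7.21)
v5: (4,3) → rotate → (-1.70968,4.69862) → ×s → (-2.74190,7.53540) → (-2.74,7.54)
v6: (-4,3.5) → rotate → (-4.51043,-2.81176) → ×s → (-7.23360,-4.50937) → (-7.23,-4.51)

Cross-section at z=0.75: (-4.40,-6.21) (4.14,-2.93) (5.47,4.21) (3.86,7.21) (-2.74,7.54) (-7.23,-4.51)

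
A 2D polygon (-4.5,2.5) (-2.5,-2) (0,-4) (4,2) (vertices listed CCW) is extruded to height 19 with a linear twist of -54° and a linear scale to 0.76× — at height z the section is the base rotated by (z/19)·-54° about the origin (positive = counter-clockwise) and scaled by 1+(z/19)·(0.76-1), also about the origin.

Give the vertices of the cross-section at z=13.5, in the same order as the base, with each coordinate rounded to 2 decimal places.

Cross-section at z=13.5: (-1.64,3.94) (-2.66,-0.01) (-2.06,-2.60) (3.63,-0.76)

t = z/height = 13.5/19 = 0.710526
s = 1 + (scale-1)·z/height = 1 + (0.76-1)·13.5/19 = 0.829474
θ = twist·z/height = -54°·13.5/19 = -38.3684° = -0.669655 rad
cos θ = 0.784036, sin θ = -0.620716 (intermediates below are computed at full precision and shown rounded to 5 d.p.)
v1: (-4.5,2.5) → rotate → (-1.97637,4.75331) → ×s → (-1.63935,3.94275) → (-1.64,3.94)
v2: (-2.5,-2) → rotate → (-3.20152,-0.01628) → ×s → (-2.65558,-0.01351) → (-2.66,-0.01)
v3: (0,-4) → rotate → (-2.48286,-3.13614) → ×s → (-2.05947,-2.60135) → (-2.06,-2.60)
v4: (4,2) → rotate → (4.37757,-0.91479) → ×s → (3.63108,-0.75880) → (3.63,-0.76)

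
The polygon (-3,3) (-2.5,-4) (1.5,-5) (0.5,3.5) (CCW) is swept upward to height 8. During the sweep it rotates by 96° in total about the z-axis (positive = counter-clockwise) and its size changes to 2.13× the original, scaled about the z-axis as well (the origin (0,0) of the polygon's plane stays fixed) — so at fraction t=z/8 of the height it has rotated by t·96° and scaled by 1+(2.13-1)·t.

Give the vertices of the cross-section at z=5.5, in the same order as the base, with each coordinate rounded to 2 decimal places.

t = z/height = 5.5/8 = 0.6875
s = 1 + (scale-1)·z/height = 1 + (2.13-1)·5.5/8 = 1.776875
θ = twist·z/height = 96°·5.5/8 = 66.0000° = 1.151917 rad
cos θ = 0.406737, sin θ = 0.913545 (intermediates below are computed at full precision and shown rounded to 5 d.p.)
v1: (-3,3) → rotate → (-3.96085,-1.52043) → ×s → (-7.03793,-2.70161) → (-7.04,-2.70)
v2: (-2.5,-4) → rotate → (2.63734,-3.91081) → ×s → (4.68622,-6.94902) → (4.69,-6.95)
v3: (1.5,-5) → rotate → (5.17783,-0.66337) → ×s → (9.20036,-1.17872) → (9.20,-1.18)
v4: (0.5,3.5) → rotate → (-2.99404,1.88035) → ×s → (-5.32004,3.34115) → (-5.32,3.34)

Cross-section at z=5.5: (-7.04,-2.70) (4.69,-6.95) (9.20,-1.18) (-5.32,3.34)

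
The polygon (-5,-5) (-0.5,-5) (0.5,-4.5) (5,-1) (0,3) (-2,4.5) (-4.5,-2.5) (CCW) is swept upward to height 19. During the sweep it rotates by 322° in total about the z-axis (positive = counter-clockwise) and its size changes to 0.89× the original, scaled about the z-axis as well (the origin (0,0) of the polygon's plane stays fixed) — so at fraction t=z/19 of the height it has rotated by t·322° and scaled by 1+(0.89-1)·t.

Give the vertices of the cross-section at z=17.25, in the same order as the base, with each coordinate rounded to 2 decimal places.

Cross-section at z=17.25: (-5.87,2.45) (-4.33,-1.29) (-3.58,-1.96) (0.88,-4.50) (2.50,1.03) (3.06,3.20) (-3.62,2.89)

t = z/height = 17.25/19 = 0.907895
s = 1 + (scale-1)·z/height = 1 + (0.89-1)·17.25/19 = 0.900132
θ = twist·z/height = 322°·17.25/19 = 292.3421° = 5.102332 rad
cos θ = 0.380136, sin θ = -0.924931 (intermediates below are computed at full precision and shown rounded to 5 d.p.)
v1: (-5,-5) → rotate → (-6.52533,2.72397) → ×s → (-5.87366,2.45193) → (-5.87,2.45)
v2: (-0.5,-5) → rotate → (-4.81472,-1.43821) → ×s → (-4.33388,-1.29458) → (-4.33,-1.29)
v3: (0.5,-4.5) → rotate → (-3.97212,-2.17308) → ×s → (-3.57543,-1.95606) → (-3.58,-1.96)
v4: (5,-1) → rotate → (0.97575,-5.00479) → ×s → (0.87830,-4.50497) → (0.88,-4.50)
v5: (0,3) → rotate → (2.77479,1.14041) → ×s → (2.49768,1.02652) → (2.50,1.03)
v6: (-2,4.5) → rotate → (3.40192,3.56047) → ×s → (3.06217,3.20489) → (3.06,3.20)
v7: (-4.5,-2.5) → rotate → (-4.02294,3.21185) → ×s → (-3.62117,2.89109) → (-3.62,2.89)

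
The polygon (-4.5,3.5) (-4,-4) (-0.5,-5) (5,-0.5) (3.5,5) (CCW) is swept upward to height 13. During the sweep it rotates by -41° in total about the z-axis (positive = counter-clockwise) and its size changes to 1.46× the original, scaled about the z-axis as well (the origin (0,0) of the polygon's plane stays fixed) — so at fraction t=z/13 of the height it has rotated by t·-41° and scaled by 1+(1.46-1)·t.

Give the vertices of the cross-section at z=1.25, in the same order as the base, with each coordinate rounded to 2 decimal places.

Cross-section at z=1.25: (-4.44,3.97) (-4.45,-3.88) (-0.88,-5.17) (5.17,-0.88) (4.01,4.96)

t = z/height = 1.25/13 = 0.0961538
s = 1 + (scale-1)·z/height = 1 + (1.46-1)·1.25/13 = 1.044231
θ = twist·z/height = -41°·1.25/13 = -3.9423° = -0.068806 rad
cos θ = 0.997634, sin θ = -0.068752 (intermediates below are computed at full precision and shown rounded to 5 d.p.)
v1: (-4.5,3.5) → rotate → (-4.24872,3.80110) → ×s → (-4.43664,3.96923) → (-4.44,3.97)
v2: (-4,-4) → rotate → (-4.26554,-3.71553) → ×s → (-4.45421,-3.87987) → (-4.45,-3.88)
v3: (-0.5,-5) → rotate → (-0.84258,-4.95379) → ×s → (-0.87984,-5.17290) → (-0.88,-5.17)
v4: (5,-0.5) → rotate → (4.95379,-0.84258) → ×s → (5.17290,-0.87984) → (5.17,-0.88)
v5: (3.5,5) → rotate → (3.83548,4.74754) → ×s → (4.00512,4.95752) → (4.01,4.96)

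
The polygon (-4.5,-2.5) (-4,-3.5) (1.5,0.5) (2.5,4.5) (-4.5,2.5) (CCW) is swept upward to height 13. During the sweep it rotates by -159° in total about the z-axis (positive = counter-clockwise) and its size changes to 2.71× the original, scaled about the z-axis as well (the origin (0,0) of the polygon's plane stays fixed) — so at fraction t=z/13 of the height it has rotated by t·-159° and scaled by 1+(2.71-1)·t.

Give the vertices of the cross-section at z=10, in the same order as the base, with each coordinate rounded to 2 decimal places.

t = z/height = 10/13 = 0.769231
s = 1 + (scale-1)·z/height = 1 + (2.71-1)·10/13 = 2.315385
θ = twist·z/height = -159°·10/13 = -122.3077° = -2.134672 rad
cos θ = -0.534466, sin θ = -0.845190 (intermediates below are computed at full precision and shown rounded to 5 d.p.)
v1: (-4.5,-2.5) → rotate → (0.29212,5.13952) → ×s → (0.67637,11.89997) → (0.68,11.90)
v2: (-4,-3.5) → rotate → (-0.82030,5.25139) → ×s → (-1.89931,12.15899) → (-1.90,12.16)
v3: (1.5,0.5) → rotate → (-0.37910,-1.53502) → ×s → (-0.87777,-3.55416) → (-0.88,-3.55)
v4: (2.5,4.5) → rotate → (2.46719,-4.51807) → ×s → (5.71250,-10.46107) → (5.71,-10.46)
v5: (-4.5,2.5) → rotate → (4.51807,2.46719) → ×s → (10.46107,5.71250) → (10.46,5.71)

Cross-section at z=10: (0.68,11.90) (-1.90,12.16) (-0.88,-3.55) (5.71,-10.46) (10.46,5.71)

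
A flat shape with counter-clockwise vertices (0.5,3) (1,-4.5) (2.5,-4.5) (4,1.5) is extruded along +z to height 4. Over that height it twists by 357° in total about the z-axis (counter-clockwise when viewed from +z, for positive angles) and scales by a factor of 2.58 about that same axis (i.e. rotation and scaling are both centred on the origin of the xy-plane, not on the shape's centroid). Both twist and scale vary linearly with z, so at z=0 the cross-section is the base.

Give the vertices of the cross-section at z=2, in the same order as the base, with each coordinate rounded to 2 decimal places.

Cross-section at z=2: (-1.04,-5.34) (-1.58,8.10) (-4.26,8.17) (-7.23,-2.50)

t = z/height = 2/4 = 0.5
s = 1 + (scale-1)·z/height = 1 + (2.58-1)·2/4 = 1.790000
θ = twist·z/height = 357°·2/4 = 178.5000° = 3.115413 rad
cos θ = -0.999657, sin θ = 0.026177 (intermediates below are computed at full precision and shown rounded to 5 d.p.)
v1: (0.5,3) → rotate → (-0.57836,-2.98588) → ×s → (-1.03526,-5.34473) → (-1.04,-5.34)
v2: (1,-4.5) → rotate → (-0.88186,4.52463) → ×s → (-1.57853,8.09910) → (-1.58,8.10)
v3: (2.5,-4.5) → rotate → (-2.38135,4.56390) → ×s → (-4.26261,8.16938) → (-4.26,8.17)
v4: (4,1.5) → rotate → (-4.03789,-1.39478) → ×s → (-7.22783,-2.49665) → (-7.23,-2.50)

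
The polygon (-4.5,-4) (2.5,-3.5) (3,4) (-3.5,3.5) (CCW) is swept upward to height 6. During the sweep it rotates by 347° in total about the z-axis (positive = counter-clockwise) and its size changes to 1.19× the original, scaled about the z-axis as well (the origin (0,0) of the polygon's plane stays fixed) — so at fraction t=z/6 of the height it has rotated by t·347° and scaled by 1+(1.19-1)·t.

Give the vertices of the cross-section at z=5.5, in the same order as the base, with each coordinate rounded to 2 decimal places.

t = z/height = 5.5/6 = 0.916667
s = 1 + (scale-1)·z/height = 1 + (1.19-1)·5.5/6 = 1.174167
θ = twist·z/height = 347°·5.5/6 = 318.0833° = 5.551601 rad
cos θ = 0.744117, sin θ = -0.668049 (intermediates below are computed at full precision and shown rounded to 5 d.p.)
v1: (-4.5,-4) → rotate → (-6.02072,0.02975) → ×s → (-7.06933,0.03493) → (-7.07,0.03)
v2: (2.5,-3.5) → rotate → (-0.47788,-4.27453) → ×s → (-0.56111,-5.01901) → (-0.56,-5.02)
v3: (3,4) → rotate → (4.90455,0.97232) → ×s → (5.75876,1.14167) → (5.76,1.14)
v4: (-3.5,3.5) → rotate → (-0.26624,4.94258) → ×s → (-0.31261,5.80342) → (-0.31,5.80)

Cross-section at z=5.5: (-7.07,0.03) (-0.56,-5.02) (5.76,1.14) (-0.31,5.80)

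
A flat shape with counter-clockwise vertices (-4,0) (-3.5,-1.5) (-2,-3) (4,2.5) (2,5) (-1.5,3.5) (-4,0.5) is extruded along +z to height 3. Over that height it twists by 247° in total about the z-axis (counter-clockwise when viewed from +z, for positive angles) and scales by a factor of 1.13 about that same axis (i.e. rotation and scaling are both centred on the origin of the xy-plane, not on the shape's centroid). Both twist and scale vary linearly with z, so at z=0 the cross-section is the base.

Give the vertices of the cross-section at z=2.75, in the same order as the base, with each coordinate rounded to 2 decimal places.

Cross-section at z=2.75: (3.09,3.24) (1.48,3.99) (-0.89,3.94) (-1.06,-5.17) (2.51,-5.48) (3.99,-1.48) (3.49,2.86)

t = z/height = 2.75/3 = 0.916667
s = 1 + (scale-1)·z/height = 1 + (1.13-1)·2.75/3 = 1.119167
θ = twist·z/height = 247°·2.75/3 = 226.4167° = 3.951716 rad
cos θ = -0.689409, sin θ = -0.724372 (intermediates below are computed at full precision and shown rounded to 5 d.p.)
v1: (-4,0) → rotate → (2.75764,2.89749) → ×s → (3.08625,3.24277) → (3.09,3.24)
v2: (-3.5,-1.5) → rotate → (1.32637,3.56942) → ×s → (1.48443,3.99477) → (1.48,3.99)
v3: (-2,-3) → rotate → (-0.79430,3.51697) → ×s → (-0.88895,3.93608) → (-0.89,3.94)
v4: (4,2.5) → rotate → (-0.94670,-4.62101) → ×s → (-1.05952,-5.17168) → (-1.06,-5.17)
v5: (2,5) → rotate → (2.24304,-4.89579) → ×s → (2.51034,-5.47920) → (2.51,-5.48)
v6: (-1.5,3.5) → rotate → (3.56942,-1.32637) → ×s → (3.99477,-1.48443) → (3.99,-1.48)
v7: (-4,0.5) → rotate → (3.11982,2.55279) → ×s → (3.49160,2.85699) → (3.49,2.86)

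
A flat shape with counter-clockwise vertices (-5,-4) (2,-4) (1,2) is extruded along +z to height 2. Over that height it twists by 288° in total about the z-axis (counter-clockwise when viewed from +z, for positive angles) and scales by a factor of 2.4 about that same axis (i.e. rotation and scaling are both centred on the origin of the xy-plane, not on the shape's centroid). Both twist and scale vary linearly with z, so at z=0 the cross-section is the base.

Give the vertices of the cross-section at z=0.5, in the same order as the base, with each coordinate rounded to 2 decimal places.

t = z/height = 0.5/2 = 0.25
s = 1 + (scale-1)·z/height = 1 + (2.4-1)·0.5/2 = 1.350000
θ = twist·z/height = 288°·0.5/2 = 72.0000° = 1.256637 rad
cos θ = 0.309017, sin θ = 0.951057 (intermediates below are computed at full precision and shown rounded to 5 d.p.)
v1: (-5,-4) → rotate → (2.25914,-5.99135) → ×s → (3.04984,-8.08832) → (3.05,-8.09)
v2: (2,-4) → rotate → (4.42226,0.66605) → ×s → (5.97005,0.89916) → (5.97,0.90)
v3: (1,2) → rotate → (-1.59310,1.56909) → ×s → (-2.15068,2.11827) → (-2.15,2.12)

Cross-section at z=0.5: (3.05,-8.09) (5.97,0.90) (-2.15,2.12)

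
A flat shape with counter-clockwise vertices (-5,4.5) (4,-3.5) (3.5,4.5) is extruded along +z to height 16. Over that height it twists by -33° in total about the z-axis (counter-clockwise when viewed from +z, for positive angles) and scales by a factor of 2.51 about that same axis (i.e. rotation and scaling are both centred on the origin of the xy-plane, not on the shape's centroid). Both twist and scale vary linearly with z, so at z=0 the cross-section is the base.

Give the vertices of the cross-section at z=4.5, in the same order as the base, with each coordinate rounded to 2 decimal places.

t = z/height = 4.5/16 = 0.28125
s = 1 + (scale-1)·z/height = 1 + (2.51-1)·4.5/16 = 1.424688
θ = twist·z/height = -33°·4.5/16 = -9.2813° = -0.161988 rad
cos θ = 0.986909, sin θ = -0.161281 (intermediates below are computed at full precision and shown rounded to 5 d.p.)
v1: (-5,4.5) → rotate → (-4.20878,5.24749) → ×s → (-5.99619,7.47604) → (-6.00,7.48)
v2: (4,-3.5) → rotate → (3.38315,-4.09930) → ×s → (4.81993,-5.84023) → (4.82,-5.84)
v3: (3.5,4.5) → rotate → (4.17994,3.87661) → ×s → (5.95511,5.52295) → (5.96,5.52)

Cross-section at z=4.5: (-6.00,7.48) (4.82,-5.84) (5.96,5.52)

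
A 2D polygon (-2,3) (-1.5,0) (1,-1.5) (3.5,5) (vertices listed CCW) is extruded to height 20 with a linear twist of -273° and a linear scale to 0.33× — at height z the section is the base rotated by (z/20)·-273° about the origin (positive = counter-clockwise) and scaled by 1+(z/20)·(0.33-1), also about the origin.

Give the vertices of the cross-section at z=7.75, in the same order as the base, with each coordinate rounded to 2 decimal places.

Cross-section at z=7.75: (2.54,0.82) (0.30,1.07) (-1.27,-0.41) (2.86,-3.50)

t = z/height = 7.75/20 = 0.3875
s = 1 + (scale-1)·z/height = 1 + (0.33-1)·7.75/20 = 0.740375
θ = twist·z/height = -273°·7.75/20 = -105.7875° = -1.846340 rad
cos θ = -0.272070, sin θ = -0.962277 (intermediates below are computed at full precision and shown rounded to 5 d.p.)
v1: (-2,3) → rotate → (3.43097,1.10834) → ×s → (2.54021,0.82059) → (2.54,0.82)
v2: (-1.5,0) → rotate → (0.40811,1.44342) → ×s → (0.30215,1.06867) → (0.30,1.07)
v3: (1,-1.5) → rotate → (-1.71549,-0.55417) → ×s → (-1.27010,-0.41030) → (-1.27,-0.41)
v4: (3.5,5) → rotate → (3.85914,-4.72832) → ×s → (2.85721,-3.50073) → (2.86,-3.50)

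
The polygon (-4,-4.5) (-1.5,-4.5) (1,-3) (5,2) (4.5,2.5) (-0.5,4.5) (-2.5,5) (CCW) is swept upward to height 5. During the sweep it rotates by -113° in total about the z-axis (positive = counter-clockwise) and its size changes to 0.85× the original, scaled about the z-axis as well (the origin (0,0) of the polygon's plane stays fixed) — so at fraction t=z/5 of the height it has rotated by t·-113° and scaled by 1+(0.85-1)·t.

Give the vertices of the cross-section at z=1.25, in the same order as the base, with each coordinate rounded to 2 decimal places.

t = z/height = 1.25/5 = 0.25
s = 1 + (scale-1)·z/height = 1 + (0.85-1)·1.25/5 = 0.962500
θ = twist·z/height = -113°·1.25/5 = -28.2500° = -0.493056 rad
cos θ = 0.880891, sin θ = -0.473320 (intermediates below are computed at full precision and shown rounded to 5 d.p.)
v1: (-4,-4.5) → rotate → (-5.65350,-2.07073) → ×s → (-5.44150,-1.99308) → (-5.44,-1.99)
v2: (-1.5,-4.5) → rotate → (-3.45127,-3.25403) → ×s → (-3.32185,-3.13200) → (-3.32,-3.13)
v3: (1,-3) → rotate → (-0.53907,-3.11599) → ×s → (-0.51885,-2.99914) → (-0.52,-3.00)
v4: (5,2) → rotate → (5.35109,-0.60482) → ×s → (5.15043,-0.58214) → (5.15,-0.58)
v5: (4.5,2.5) → rotate → (5.14731,0.07229) → ×s → (4.95428,0.06958) → (4.95,0.07)
v6: (-0.5,4.5) → rotate → (1.68949,4.20067) → ×s → (1.62614,4.04314) → (1.63,4.04)
v7: (-2.5,5) → rotate → (0.16437,5.58775) → ×s → (0.15821,5.37821) → (0.16,5.38)

Cross-section at z=1.25: (-5.44,-1.99) (-3.32,-3.13) (-0.52,-3.00) (5.15,-0.58) (4.95,0.07) (1.63,4.04) (0.16,5.38)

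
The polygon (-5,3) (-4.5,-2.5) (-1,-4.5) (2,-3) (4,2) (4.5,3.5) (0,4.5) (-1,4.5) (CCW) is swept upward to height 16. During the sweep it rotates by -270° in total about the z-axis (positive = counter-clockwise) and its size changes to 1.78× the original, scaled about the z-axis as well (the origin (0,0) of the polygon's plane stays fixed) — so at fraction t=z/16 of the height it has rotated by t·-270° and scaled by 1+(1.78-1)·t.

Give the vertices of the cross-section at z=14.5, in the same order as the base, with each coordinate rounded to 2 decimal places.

t = z/height = 14.5/16 = 0.90625
s = 1 + (scale-1)·z/height = 1 + (1.78-1)·14.5/16 = 1.706875
θ = twist·z/height = -270°·14.5/16 = -244.6875° = -4.270603 rad
cos θ = -0.427555, sin θ = 0.903989 (intermediates below are computed at full precision and shown rounded to 5 d.p.)
v1: (-5,3) → rotate → (-0.57419,-5.80261) → ×s → (-0.98007,-9.90433) → (-0.98,-9.90)
v2: (-4.5,-2.5) → rotate → (4.18397,-2.99906) → ×s → (7.14152,-5.11903) → (7.14,-5.12)
v3: (-1,-4.5) → rotate → (4.49551,1.02001) → ×s → (7.67327,1.74103) → (7.67,1.74)
v4: (2,-3) → rotate → (1.85686,3.09064) → ×s → (3.16942,5.27534) → (3.17,5.28)
v5: (4,2) → rotate → (-3.51820,2.76085) → ×s → (-6.00513,4.71242) → (-6.01,4.71)
v6: (4.5,3.5) → rotate → (-5.08796,2.57151) → ×s → (-8.68451,4.38924) → (-8.68,4.39)
v7: (0,4.5) → rotate → (-4.06795,-1.92400) → ×s → (-6.94349,-3.28402) → (-6.94,-3.28)
v8: (-1,4.5) → rotate → (-3.64040,-2.82799) → ×s → (-6.21370,-4.82702) → (-6.21,-4.83)

Cross-section at z=14.5: (-0.98,-9.90) (7.14,-5.12) (7.67,1.74) (3.17,5.28) (-6.01,4.71) (-8.68,4.39) (-6.94,-3.28) (-6.21,-4.83)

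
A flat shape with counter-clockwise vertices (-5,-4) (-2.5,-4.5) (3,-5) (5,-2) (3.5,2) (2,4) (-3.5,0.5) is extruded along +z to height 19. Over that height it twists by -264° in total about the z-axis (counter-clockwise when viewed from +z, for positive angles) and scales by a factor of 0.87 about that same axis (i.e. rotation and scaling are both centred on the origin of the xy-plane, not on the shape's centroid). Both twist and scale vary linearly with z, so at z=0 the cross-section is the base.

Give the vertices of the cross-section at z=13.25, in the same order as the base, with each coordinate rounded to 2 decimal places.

Cross-section at z=13.25: (4.80,3.30) (2.56,3.92) (-2.40,4.73) (-4.40,2.14) (-3.30,-1.59) (-2.07,-3.50) (3.14,-0.68)

t = z/height = 13.25/19 = 0.697368
s = 1 + (scale-1)·z/height = 1 + (0.87-1)·13.25/19 = 0.909342
θ = twist·z/height = -264°·13.25/19 = -184.1053° = -3.213243 rad
cos θ = -0.997434, sin θ = 0.071589 (intermediates below are computed at full precision and shown rounded to 5 d.p.)
v1: (-5,-4) → rotate → (5.27353,3.63179) → ×s → (4.79544,3.30254) → (4.80,3.30)
v2: (-2.5,-4.5) → rotate → (2.81574,4.30948) → ×s → (2.56047,3.91879) → (2.56,3.92)
v3: (3,-5) → rotate → (-2.63436,5.20194) → ×s → (-2.39553,4.73034) → (-2.40,4.73)
v4: (5,-2) → rotate → (-4.84399,2.35281) → ×s → (-4.40485,2.13951) → (-4.40,2.14)
v5: (3.5,2) → rotate → (-3.63420,-1.74431) → ×s → (-3.30473,-1.58617) → (-3.30,-1.59)
v6: (2,4) → rotate → (-2.28122,-3.84656) → ×s → (-2.07441,-3.49784) → (-2.07,-3.50)
v7: (-3.5,0.5) → rotate → (3.45523,-0.74928) → ×s → (3.14198,-0.68135) → (3.14,-0.68)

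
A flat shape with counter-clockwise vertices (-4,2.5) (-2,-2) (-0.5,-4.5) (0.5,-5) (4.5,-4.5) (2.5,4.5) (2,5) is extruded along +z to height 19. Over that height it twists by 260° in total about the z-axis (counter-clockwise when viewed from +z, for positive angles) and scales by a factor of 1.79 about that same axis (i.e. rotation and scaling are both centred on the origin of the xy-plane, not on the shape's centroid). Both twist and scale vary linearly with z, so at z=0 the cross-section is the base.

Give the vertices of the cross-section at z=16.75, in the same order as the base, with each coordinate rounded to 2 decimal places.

t = z/height = 16.75/19 = 0.881579
s = 1 + (scale-1)·z/height = 1 + (1.79-1)·16.75/19 = 1.696447
θ = twist·z/height = 260°·16.75/19 = 229.2105° = 4.000478 rad
cos θ = -0.653282, sin θ = -0.757115 (intermediates below are computed at full precision and shown rounded to 5 d.p.)
v1: (-4,2.5) → rotate → (4.50591,1.39526) → ×s → (7.64405,2.36698) → (7.64,2.37)
v2: (-2,-2) → rotate → (-0.20767,2.82079) → ×s → (-0.35230,4.78533) → (-0.35,4.79)
v3: (-0.5,-4.5) → rotate → (-3.08038,3.31832) → ×s → (-5.22570,5.62936) → (-5.23,5.63)
v4: (0.5,-5) → rotate → (-4.11222,2.88785) → ×s → (-6.97616,4.89909) → (-6.98,4.90)
v5: (4.5,-4.5) → rotate → (-6.34678,-0.46725) → ×s → (-10.76699,-0.79267) → (-10.77,-0.79)
v6: (2.5,4.5) → rotate → (1.77381,-4.83255) → ×s → (3.00918,-8.19817) → (3.01,-8.20)
v7: (2,5) → rotate → (2.47901,-4.78064) → ×s → (4.20551,-8.11010) → (4.21,-8.11)

Cross-section at z=16.75: (7.64,2.37) (-0.35,4.79) (-5.23,5.63) (-6.98,4.90) (-10.77,-0.79) (3.01,-8.20) (4.21,-8.11)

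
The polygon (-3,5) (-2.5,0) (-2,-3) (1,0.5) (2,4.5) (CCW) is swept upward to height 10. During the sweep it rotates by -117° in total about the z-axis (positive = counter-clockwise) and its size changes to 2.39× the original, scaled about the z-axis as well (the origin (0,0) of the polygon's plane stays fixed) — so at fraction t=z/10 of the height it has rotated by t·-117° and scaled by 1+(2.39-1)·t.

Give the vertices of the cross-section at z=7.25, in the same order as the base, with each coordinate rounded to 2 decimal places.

t = z/height = 7.25/10 = 0.725
s = 1 + (scale-1)·z/height = 1 + (2.39-1)·7.25/10 = 2.007750
θ = twist·z/height = -117°·7.25/10 = -84.8250° = -1.480476 rad
cos θ = 0.090198, sin θ = -0.995924 (intermediates below are computed at full precision and shown rounded to 5 d.p.)
v1: (-3,5) → rotate → (4.70903,3.43876) → ×s → (9.45455,6.90417) → (9.45,6.90)
v2: (-2.5,0) → rotate → (-0.22550,2.48981) → ×s → (-0.45274,4.99892) → (-0.45,5.00)
v3: (-2,-3) → rotate → (-3.16817,1.72125) → ×s → (-6.36089,3.45585) → (-6.36,3.46)
v4: (1,0.5) → rotate → (0.58816,-0.95082) → ×s → (1.18088,-1.90902) → (1.18,-1.91)
v5: (2,4.5) → rotate → (4.66205,-1.58596) → ×s → (9.36024,-3.18420) → (9.36,-3.18)

Cross-section at z=7.25: (9.45,6.90) (-0.45,5.00) (-6.36,3.46) (1.18,-1.91) (9.36,-3.18)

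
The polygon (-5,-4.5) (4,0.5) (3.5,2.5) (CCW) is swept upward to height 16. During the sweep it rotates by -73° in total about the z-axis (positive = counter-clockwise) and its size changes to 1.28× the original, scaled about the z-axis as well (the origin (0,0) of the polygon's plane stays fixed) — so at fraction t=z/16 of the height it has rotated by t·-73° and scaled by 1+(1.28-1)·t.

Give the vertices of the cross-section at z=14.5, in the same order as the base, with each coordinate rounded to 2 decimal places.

t = z/height = 14.5/16 = 0.90625
s = 1 + (scale-1)·z/height = 1 + (1.28-1)·14.5/16 = 1.253750
θ = twist·z/height = -73°·14.5/16 = -66.1563° = -1.154644 rad
cos θ = 0.404244, sin θ = -0.914651 (intermediates below are computed at full precision and shown rounded to 5 d.p.)
v1: (-5,-4.5) → rotate → (-6.13715,2.75416) → ×s → (-7.69445,3.45303) → (-7.69,3.45)
v2: (4,0.5) → rotate → (2.07430,-3.45648) → ×s → (2.60065,-4.33357) → (2.60,-4.33)
v3: (3.5,2.5) → rotate → (3.70148,-2.19067) → ×s → (4.64073,-2.74655) → (4.64,-2.75)

Cross-section at z=14.5: (-7.69,3.45) (2.60,-4.33) (4.64,-2.75)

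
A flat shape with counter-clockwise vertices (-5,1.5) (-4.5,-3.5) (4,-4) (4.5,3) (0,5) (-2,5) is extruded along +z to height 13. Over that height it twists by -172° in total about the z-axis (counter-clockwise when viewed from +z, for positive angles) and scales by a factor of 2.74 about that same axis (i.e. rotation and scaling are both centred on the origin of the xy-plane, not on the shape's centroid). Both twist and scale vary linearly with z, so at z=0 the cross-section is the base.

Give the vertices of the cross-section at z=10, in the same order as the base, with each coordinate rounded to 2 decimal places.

Cross-section at z=10: (10.46,6.29) (1.03,13.29) (-13.21,-0.62) (-1.90,-12.50) (8.65,-7.87) (11.80,-4.41)

t = z/height = 10/13 = 0.769231
s = 1 + (scale-1)·z/height = 1 + (2.74-1)·10/13 = 2.338462
θ = twist·z/height = -172°·10/13 = -132.3077° = -2.309205 rad
cos θ = -0.673112, sin θ = -0.739541 (intermediates below are computed at full precision and shown rounded to 5 d.p.)
v1: (-5,1.5) → rotate → (4.47487,2.68804) → ×s → (10.46431,6.28587) → (10.46,6.29)
v2: (-4.5,-3.5) → rotate → (0.44061,5.68382) → ×s → (1.03035,13.29141) → (1.03,13.29)
v3: (4,-4) → rotate → (-5.65061,-0.26572) → ×s → (-13.21373,-0.62137) → (-13.21,-0.62)
v4: (4.5,3) → rotate → (-0.81038,-5.34727) → ×s → (-1.89504,-12.50438) → (-1.90,-12.50)
v5: (0,5) → rotate → (3.69770,-3.36556) → ×s → (8.64694,-7.87023) → (8.65,-7.87)
v6: (-2,5) → rotate → (5.04393,-1.88648) → ×s → (11.79503,-4.41146) → (11.80,-4.41)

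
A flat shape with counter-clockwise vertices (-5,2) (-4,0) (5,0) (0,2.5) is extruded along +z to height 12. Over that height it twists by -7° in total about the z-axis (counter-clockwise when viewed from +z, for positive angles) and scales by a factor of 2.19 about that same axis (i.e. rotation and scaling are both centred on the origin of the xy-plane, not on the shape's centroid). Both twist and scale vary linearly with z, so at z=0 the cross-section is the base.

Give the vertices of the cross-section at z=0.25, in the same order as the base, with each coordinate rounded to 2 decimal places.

t = z/height = 0.25/12 = 0.0208333
s = 1 + (scale-1)·z/height = 1 + (2.19-1)·0.25/12 = 1.024792
θ = twist·z/height = -7°·0.25/12 = -0.1458° = -0.002545 rad
cos θ = 0.999997, sin θ = -0.002545 (intermediates below are computed at full precision and shown rounded to 5 d.p.)
v1: (-5,2) → rotate → (-4.99489,2.01272) → ×s → (-5.11872,2.06262) → (-5.12,2.06)
v2: (-4,0) → rotate → (-3.99999,0.01018) → ×s → (-4.09915,0.01043) → (-4.10,0.01)
v3: (5,0) → rotate → (4.99998,-0.01273) → ×s → (5.12394,-0.01304) → (5.12,-0.01)
v4: (0,2.5) → rotate → (0.00636,2.49999) → ×s → (0.00652,2.56197) → (0.01,2.56)

Cross-section at z=0.25: (-5.12,2.06) (-4.10,0.01) (5.12,-0.01) (0.01,2.56)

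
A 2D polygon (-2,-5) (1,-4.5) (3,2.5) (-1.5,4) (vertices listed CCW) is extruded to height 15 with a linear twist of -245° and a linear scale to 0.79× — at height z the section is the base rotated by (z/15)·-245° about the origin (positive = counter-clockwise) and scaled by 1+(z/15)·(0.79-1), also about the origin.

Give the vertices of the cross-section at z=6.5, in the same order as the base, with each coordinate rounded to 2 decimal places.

Cross-section at z=6.5: (-3.86,3.01) (-4.18,0.27) (1.42,-3.25) (3.87,0.30)

t = z/height = 6.5/15 = 0.433333
s = 1 + (scale-1)·z/height = 1 + (0.79-1)·6.5/15 = 0.909000
θ = twist·z/height = -245°·6.5/15 = -106.1667° = -1.852958 rad
cos θ = -0.278432, sin θ = -0.960456 (intermediates below are computed at full precision and shown rounded to 5 d.p.)
v1: (-2,-5) → rotate → (-4.24541,3.31307) → ×s → (-3.85908,3.01158) → (-3.86,3.01)
v2: (1,-4.5) → rotate → (-4.60048,0.29249) → ×s → (-4.18184,0.26587) → (-4.18,0.27)
v3: (3,2.5) → rotate → (1.56584,-3.57745) → ×s → (1.42335,-3.25190) → (1.42,-3.25)
v4: (-1.5,4) → rotate → (4.25947,0.32695) → ×s → (3.87186,0.29720) → (3.87,0.30)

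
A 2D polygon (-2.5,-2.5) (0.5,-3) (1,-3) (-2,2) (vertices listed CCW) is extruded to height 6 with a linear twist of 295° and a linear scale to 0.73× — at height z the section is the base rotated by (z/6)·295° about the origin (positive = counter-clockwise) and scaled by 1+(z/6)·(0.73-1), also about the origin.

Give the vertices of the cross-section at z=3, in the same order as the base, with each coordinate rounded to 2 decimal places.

Cross-section at z=3: (2.99,0.66) (1.03,2.42) (0.66,2.65) (0.53,-2.39)

t = z/height = 3/6 = 0.5
s = 1 + (scale-1)·z/height = 1 + (0.73-1)·3/6 = 0.865000
θ = twist·z/height = 295°·3/6 = 147.5000° = 2.574361 rad
cos θ = -0.843391, sin θ = 0.537300 (intermediates below are computed at full precision and shown rounded to 5 d.p.)
v1: (-2.5,-2.5) → rotate → (3.45173,0.76523) → ×s → (2.98574,0.66192) → (2.99,0.66)
v2: (0.5,-3) → rotate → (1.19020,2.79882) → ×s → (1.02953,2.42098) → (1.03,2.42)
v3: (1,-3) → rotate → (0.76851,3.06747) → ×s → (0.66476,2.65336) → (0.66,2.65)
v4: (-2,2) → rotate → (0.61218,-2.76138) → ×s → (0.52954,-2.38860) → (0.53,-2.39)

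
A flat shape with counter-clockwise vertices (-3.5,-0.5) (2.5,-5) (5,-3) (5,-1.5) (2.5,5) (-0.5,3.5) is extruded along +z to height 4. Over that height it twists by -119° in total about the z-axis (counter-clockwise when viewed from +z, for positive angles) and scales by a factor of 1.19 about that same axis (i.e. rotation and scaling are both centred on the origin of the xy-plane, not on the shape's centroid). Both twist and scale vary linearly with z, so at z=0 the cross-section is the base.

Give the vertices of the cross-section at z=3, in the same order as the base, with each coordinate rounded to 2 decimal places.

t = z/height = 3/4 = 0.75
s = 1 + (scale-1)·z/height = 1 + (1.19-1)·3/4 = 1.142500
θ = twist·z/height = -119°·3/4 = -89.2500° = -1.557706 rad
cos θ = 0.013090, sin θ = -0.999914 (intermediates below are computed at full precision and shown rounded to 5 d.p.)
v1: (-3.5,-0.5) → rotate → (-0.54577,3.49316) → ×s → (-0.62354,3.99093) → (-0.62,3.99)
v2: (2.5,-5) → rotate → (-4.96685,-2.56523) → ×s → (-5.67462,-2.93078) → (-5.67,-2.93)
v3: (5,-3) → rotate → (-2.93430,-5.03884) → ×s → (-3.35243,-5.75688) → (-3.35,-5.76)
v4: (5,-1.5) → rotate → (-1.43442,-5.01921) → ×s → (-1.63883,-5.73444) → (-1.64,-5.73)
v5: (2.5,5) → rotate → (5.03230,-2.43434) → ×s → (5.74940,-2.78123) → (5.75,-2.78)
v6: (-0.5,3.5) → rotate → (3.49316,0.54577) → ×s → (3.99093,0.62354) → (3.99,0.62)

Cross-section at z=3: (-0.62,3.99) (-5.67,-2.93) (-3.35,-5.76) (-1.64,-5.73) (5.75,-2.78) (3.99,0.62)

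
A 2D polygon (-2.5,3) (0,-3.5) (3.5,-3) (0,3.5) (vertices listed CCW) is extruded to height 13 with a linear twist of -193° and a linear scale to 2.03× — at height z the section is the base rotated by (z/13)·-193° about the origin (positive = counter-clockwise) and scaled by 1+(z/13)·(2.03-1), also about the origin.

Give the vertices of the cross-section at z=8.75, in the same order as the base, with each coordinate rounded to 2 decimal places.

Cross-section at z=8.75: (6.61,-0.01) (-4.55,3.80) (-7.70,-1.29) (4.55,-3.80)

t = z/height = 8.75/13 = 0.673077
s = 1 + (scale-1)·z/height = 1 + (2.03-1)·8.75/13 = 1.693269
θ = twist·z/height = -193°·8.75/13 = -129.9038° = -2.267250 rad
cos θ = -0.641501, sin θ = -0.767122 (intermediates below are computed at full precision and shown rounded to 5 d.p.)
v1: (-2.5,3) → rotate → (3.90512,-0.00670) → ×s → (6.61242,-0.01134) → (6.61,-0.01)
v2: (0,-3.5) → rotate → (-2.68493,2.24525) → ×s → (-4.54630,3.80182) → (-4.55,3.80)
v3: (3.5,-3) → rotate → (-4.54662,-0.76042) → ×s → (-7.69865,-1.28760) → (-7.70,-1.29)
v4: (0,3.5) → rotate → (2.68493,-2.24525) → ×s → (4.54630,-3.80182) → (4.55,-3.80)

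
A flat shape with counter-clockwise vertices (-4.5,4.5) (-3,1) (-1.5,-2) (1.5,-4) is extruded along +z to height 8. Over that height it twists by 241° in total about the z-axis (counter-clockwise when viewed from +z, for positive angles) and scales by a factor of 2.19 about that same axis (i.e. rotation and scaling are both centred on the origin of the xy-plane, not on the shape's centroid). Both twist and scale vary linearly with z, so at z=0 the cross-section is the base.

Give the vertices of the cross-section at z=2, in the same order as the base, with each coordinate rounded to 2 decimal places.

t = z/height = 2/8 = 0.25
s = 1 + (scale-1)·z/height = 1 + (2.19-1)·2/8 = 1.297500
θ = twist·z/height = 241°·2/8 = 60.2500° = 1.051561 rad
cos θ = 0.496217, sin θ = 0.868199 (intermediates below are computed at full precision and shown rounded to 5 d.p.)
v1: (-4.5,4.5) → rotate → (-6.13987,-1.67392) → ×s → (-7.96648,-2.17191) → (-7.97,-2.17)
v2: (-3,1) → rotate → (-2.35685,-2.10838) → ×s → (-3.05801,-2.73562) → (-3.06,-2.74)
v3: (-1.5,-2) → rotate → (0.99207,-2.29473) → ×s → (1.28721,-2.97741) → (1.29,-2.98)
v4: (1.5,-4) → rotate → (4.21712,-0.68257) → ×s → (5.47171,-0.88563) → (5.47,-0.89)

Cross-section at z=2: (-7.97,-2.17) (-3.06,-2.74) (1.29,-2.98) (5.47,-0.89)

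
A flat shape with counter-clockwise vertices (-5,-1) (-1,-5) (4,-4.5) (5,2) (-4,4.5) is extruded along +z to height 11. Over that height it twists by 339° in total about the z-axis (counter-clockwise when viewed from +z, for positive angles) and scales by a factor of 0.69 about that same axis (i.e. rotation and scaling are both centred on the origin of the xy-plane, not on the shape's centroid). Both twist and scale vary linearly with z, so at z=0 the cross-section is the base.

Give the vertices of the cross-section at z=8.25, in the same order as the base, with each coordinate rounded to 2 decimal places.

Cross-section at z=8.25: (0.30,3.90) (-3.49,1.78) (-4.16,-2.02) (0.44,-4.11) (4.16,2.02)

t = z/height = 8.25/11 = 0.75
s = 1 + (scale-1)·z/height = 1 + (0.69-1)·8.25/11 = 0.767500
θ = twist·z/height = 339°·8.25/11 = 254.2500° = 4.437500 rad
cos θ = -0.271440, sin θ = -0.962455 (intermediates below are computed at full precision and shown rounded to 5 d.p.)
v1: (-5,-1) → rotate → (0.39475,5.08372) → ×s → (0.30297,3.90175) → (0.30,3.90)
v2: (-1,-5) → rotate → (-4.54084,2.31966) → ×s → (-3.48509,1.78034) → (-3.49,1.78)
v3: (4,-4.5) → rotate → (-5.41681,-2.62834) → ×s → (-4.15740,-2.01725) → (-4.16,-2.02)
v4: (5,2) → rotate → (0.56771,-5.35516) → ×s → (0.43572,-4.11008) → (0.44,-4.11)
v5: (-4,4.5) → rotate → (5.41681,2.62834) → ×s → (4.15740,2.01725) → (4.16,2.02)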